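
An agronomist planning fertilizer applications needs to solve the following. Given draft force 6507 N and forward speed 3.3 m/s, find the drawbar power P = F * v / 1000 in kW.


P = F * v / 1000
  = 6507 * 3.3 / 1000
  = 21473.10 / 1000
  = 21.47 kW


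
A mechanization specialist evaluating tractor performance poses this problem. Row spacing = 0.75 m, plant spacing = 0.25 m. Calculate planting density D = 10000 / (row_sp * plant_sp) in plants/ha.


D = 10000 / (row_sp * plant_sp)
  = 10000 / (0.75 * 0.25)
  = 10000 / 0.1875
  = 53333.33 plants/ha


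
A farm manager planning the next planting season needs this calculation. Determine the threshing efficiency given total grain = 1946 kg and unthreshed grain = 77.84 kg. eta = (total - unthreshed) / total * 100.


eta = (total - unthreshed) / total * 100
    = (1946 - 77.84) / 1946 * 100
    = 1868.16 / 1946 * 100
    = 96%


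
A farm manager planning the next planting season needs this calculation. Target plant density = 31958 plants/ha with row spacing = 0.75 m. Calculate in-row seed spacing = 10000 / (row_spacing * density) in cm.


spacing = 10000 / (row_sp * density)
        = 10000 / (0.75 * 31958)
        = 10000 / 23968.50
        = 0.41721 m = 41.72 cm


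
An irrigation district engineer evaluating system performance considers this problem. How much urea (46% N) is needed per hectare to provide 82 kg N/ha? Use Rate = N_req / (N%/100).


Rate = N_required / (N_content / 100)
     = 82 / (46 / 100)
     = 82 / 0.46
     = 178.26 kg/ha


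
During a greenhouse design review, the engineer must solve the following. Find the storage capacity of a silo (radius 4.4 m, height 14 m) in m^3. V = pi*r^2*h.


V = pi * r^2 * h
  = pi * 4.4^2 * 14
  = pi * 19.36 * 14
  = 851.50 m^3


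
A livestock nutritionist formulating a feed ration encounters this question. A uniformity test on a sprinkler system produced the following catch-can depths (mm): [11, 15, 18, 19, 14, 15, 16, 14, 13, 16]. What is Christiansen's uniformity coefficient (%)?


xbar = 151 / 10 = 15.100
sum|xi - xbar| = 17.200
CU = 100 * (1 - 17.200 / (10 * 15.100))
   = 100 * (1 - 0.1139)
   = 88.61%


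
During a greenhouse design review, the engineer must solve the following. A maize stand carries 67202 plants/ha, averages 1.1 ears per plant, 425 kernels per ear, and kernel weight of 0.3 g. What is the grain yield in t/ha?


Y = density * ears * kernels * kw
  = 67202 * 1.1 * 425 * 0.3 g/ha
  = 9425080.50 g/ha
  = 9425.08 kg/ha = 9.43 t/ha


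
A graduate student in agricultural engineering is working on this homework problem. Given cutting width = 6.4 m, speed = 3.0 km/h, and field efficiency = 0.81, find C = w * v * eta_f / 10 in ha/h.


C = w * v * eta_f / 10
  = 6.4 * 3.0 * 0.81 / 10
  = 15.55 / 10
  = 1.56 ha/h


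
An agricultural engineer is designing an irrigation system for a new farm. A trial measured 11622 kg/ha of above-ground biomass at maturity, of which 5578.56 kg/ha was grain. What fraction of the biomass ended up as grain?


HI = grain_yield / biomass
   = 5578.56 / 11622
   = 0.48


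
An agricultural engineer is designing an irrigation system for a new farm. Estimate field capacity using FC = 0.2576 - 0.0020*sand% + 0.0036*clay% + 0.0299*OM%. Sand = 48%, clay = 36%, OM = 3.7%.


FC = 0.2576 - 0.0020*48 + 0.0036*36 + 0.0299*3.7
   = 0.2576 - 0.0960 + 0.1296 + 0.1106
   = 0.4018


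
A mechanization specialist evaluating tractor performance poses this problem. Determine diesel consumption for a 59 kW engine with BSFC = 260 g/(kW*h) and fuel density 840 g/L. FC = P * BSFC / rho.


FC = P * BSFC / rho_fuel
   = 59 * 260 / 840
   = 15340 / 840
   = 18.26 L/h


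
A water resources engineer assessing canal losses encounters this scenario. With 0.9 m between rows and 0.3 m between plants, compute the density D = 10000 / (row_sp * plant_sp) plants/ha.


D = 10000 / (row_sp * plant_sp)
  = 10000 / (0.9 * 0.3)
  = 10000 / 0.2700
  = 37037.04 plants/ha


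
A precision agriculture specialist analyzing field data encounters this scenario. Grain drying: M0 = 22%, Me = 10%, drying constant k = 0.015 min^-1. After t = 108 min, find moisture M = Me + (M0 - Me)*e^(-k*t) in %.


M = Me + (M0 - Me) * e^(-k*t)
  = 10 + (22 - 10) * e^(-0.015*108)
  = 10 + 12 * e^(-1.620)
  = 10 + 12 * 0.19790
  = 10 + 2.3748
  = 12.37%


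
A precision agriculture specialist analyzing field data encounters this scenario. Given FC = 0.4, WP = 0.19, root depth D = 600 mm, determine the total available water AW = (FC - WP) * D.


AW = (FC - WP) * D
   = (0.4 - 0.19) * 600
   = 0.21 * 600
   = 126 mm


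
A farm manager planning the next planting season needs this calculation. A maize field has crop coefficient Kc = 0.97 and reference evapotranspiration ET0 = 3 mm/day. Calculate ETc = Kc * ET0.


ETc = Kc * ET0
    = 0.97 * 3
    = 2.91 mm/day


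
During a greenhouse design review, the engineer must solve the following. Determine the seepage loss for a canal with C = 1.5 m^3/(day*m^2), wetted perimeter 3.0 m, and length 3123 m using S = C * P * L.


S = C * P * L
  = 1.5 * 3.0 * 3123
  = 14053.50 m^3/day


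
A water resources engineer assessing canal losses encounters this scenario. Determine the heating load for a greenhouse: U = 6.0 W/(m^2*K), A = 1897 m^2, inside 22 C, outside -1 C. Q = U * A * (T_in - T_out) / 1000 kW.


dT = 22 - (-1) = 23 K
Q = U * A * dT
  = 6.0 * 1897 * 23
  = 261786 W = 261.79 kW


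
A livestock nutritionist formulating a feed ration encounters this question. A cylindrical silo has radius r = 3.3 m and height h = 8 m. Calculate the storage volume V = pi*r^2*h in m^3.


V = pi * r^2 * h
  = pi * 3.3^2 * 8
  = pi * 10.89 * 8
  = 273.70 m^3


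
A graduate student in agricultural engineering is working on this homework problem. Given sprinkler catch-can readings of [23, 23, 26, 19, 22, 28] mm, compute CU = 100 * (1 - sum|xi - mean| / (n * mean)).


xbar = 141 / 6 = 23.500
sum|xi - xbar| = 14
CU = 100 * (1 - 14 / (6 * 23.500))
   = 100 * (1 - 0.0993)
   = 90.07%


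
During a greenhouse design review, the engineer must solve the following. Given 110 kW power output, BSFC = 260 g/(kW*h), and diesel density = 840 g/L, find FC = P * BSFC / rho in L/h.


FC = P * BSFC / rho_fuel
   = 110 * 260 / 840
   = 28600 / 840
   = 34.05 L/h


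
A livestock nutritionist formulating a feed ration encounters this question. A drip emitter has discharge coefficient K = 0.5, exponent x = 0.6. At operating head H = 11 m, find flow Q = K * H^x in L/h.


Q = K * H^x
  = 0.5 * 11^0.6
  = 0.5 * 4.2154
  = 2.11 L/h


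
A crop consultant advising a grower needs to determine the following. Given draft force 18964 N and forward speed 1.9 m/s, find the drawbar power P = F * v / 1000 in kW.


P = F * v / 1000
  = 18964 * 1.9 / 1000
  = 36031.60 / 1000
  = 36.03 kW


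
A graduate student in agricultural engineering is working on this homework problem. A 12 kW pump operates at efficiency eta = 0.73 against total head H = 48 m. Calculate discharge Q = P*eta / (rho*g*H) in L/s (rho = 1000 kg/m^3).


Q = (P * 1000 * eta) / (rho * g * H)
  = (12 * 1000 * 0.73) / (1000 * 9.81 * 48)
  = 8760 / 470880
  = 0.01860 m^3/s = 18.60 L/s


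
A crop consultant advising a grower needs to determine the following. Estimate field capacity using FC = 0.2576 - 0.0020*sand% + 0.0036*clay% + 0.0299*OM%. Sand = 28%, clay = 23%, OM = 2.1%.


FC = 0.2576 - 0.0020*28 + 0.0036*23 + 0.0299*2.1
   = 0.2576 - 0.0560 + 0.0828 + 0.0628
   = 0.3472


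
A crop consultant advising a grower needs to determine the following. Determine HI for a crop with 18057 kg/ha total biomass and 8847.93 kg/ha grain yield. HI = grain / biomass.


HI = grain_yield / biomass
   = 8847.93 / 18057
   = 0.49


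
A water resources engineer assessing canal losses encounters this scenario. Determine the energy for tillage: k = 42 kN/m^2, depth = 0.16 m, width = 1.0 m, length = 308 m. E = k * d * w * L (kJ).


E = k * d * w * L
  = 42 * 0.16 * 1.0 * 308
  = 2069.76 kJ


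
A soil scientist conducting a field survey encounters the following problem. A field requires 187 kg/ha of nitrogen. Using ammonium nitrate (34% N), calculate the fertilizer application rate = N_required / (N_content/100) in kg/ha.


Rate = N_required / (N_content / 100)
     = 187 / (34 / 100)
     = 187 / 0.34
     = 550 kg/ha


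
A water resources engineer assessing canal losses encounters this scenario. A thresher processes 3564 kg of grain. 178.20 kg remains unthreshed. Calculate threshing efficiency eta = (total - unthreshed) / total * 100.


eta = (total - unthreshed) / total * 100
    = (3564 - 178.20) / 3564 * 100
    = 3385.80 / 3564 * 100
    = 95%


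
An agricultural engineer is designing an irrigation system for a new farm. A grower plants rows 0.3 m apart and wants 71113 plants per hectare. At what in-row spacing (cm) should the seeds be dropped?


spacing = 10000 / (row_sp * density)
        = 10000 / (0.3 * 71113)
        = 10000 / 21333.90
        = 0.46874 m = 46.87 cm


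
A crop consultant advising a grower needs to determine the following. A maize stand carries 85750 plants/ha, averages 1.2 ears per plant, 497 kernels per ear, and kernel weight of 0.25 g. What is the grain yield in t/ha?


Y = density * ears * kernels * kw
  = 85750 * 1.2 * 497 * 0.25 g/ha
  = 12785325 g/ha
  = 12785.33 kg/ha = 12.79 t/ha


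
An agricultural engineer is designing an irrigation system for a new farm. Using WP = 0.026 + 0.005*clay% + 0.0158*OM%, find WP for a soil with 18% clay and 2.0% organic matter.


WP = 0.026 + 0.005*18 + 0.0158*2.0
   = 0.026 + 0.0900 + 0.0316
   = 0.1476


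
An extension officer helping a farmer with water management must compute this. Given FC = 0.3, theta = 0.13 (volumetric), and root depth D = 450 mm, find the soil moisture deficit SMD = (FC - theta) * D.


SMD = (FC - theta) * D
    = (0.3 - 0.13) * 450
    = 0.170 * 450
    = 76.50 mm


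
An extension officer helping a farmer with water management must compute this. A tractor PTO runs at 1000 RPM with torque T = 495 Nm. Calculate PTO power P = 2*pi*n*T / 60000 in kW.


P = 2*pi*n*T / 60000
  = 2*pi * 1000 * 495 / 60000
  = 3110176.73 / 60000
  = 51.84 kW


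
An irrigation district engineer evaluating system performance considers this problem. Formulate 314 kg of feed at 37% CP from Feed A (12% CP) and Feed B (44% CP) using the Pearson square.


parts_A = CP_b - target = 44 - 37 = 7
parts_B = target - CP_a = 37 - 12 = 25
total_parts = 7 + 25 = 32
Feed A = 314 * 7 / 32 = 68.69 kg
Feed B = 314 * 25 / 32 = 245.31 kg

68.69 kg


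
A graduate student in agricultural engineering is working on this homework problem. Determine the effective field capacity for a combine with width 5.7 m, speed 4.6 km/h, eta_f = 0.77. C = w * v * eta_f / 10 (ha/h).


C = w * v * eta_f / 10
  = 5.7 * 4.6 * 0.77 / 10
  = 20.19 / 10
  = 2.02 ha/h


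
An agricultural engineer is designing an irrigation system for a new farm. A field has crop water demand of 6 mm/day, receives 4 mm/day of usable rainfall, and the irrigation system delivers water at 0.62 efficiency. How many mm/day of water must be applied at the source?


IWR = (ETc - Pe) / Ea
    = (6 - 4) / 0.62
    = 2 / 0.62
    = 3.23 mm/day


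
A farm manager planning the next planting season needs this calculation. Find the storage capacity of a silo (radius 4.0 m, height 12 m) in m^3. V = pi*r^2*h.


V = pi * r^2 * h
  = pi * 4.0^2 * 12
  = pi * 16 * 12
  = 603.19 m^3


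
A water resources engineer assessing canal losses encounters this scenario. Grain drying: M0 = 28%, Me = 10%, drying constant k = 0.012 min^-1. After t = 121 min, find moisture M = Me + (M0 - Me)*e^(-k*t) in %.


M = Me + (M0 - Me) * e^(-k*t)
  = 10 + (28 - 10) * e^(-0.012*121)
  = 10 + 18 * e^(-1.452)
  = 10 + 18 * 0.23410
  = 10 + 4.2138
  = 14.21%


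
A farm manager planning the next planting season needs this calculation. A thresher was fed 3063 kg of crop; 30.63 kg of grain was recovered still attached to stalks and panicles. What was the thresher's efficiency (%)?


eta = (total - unthreshed) / total * 100
    = (3063 - 30.63) / 3063 * 100
    = 3032.37 / 3063 * 100
    = 99%


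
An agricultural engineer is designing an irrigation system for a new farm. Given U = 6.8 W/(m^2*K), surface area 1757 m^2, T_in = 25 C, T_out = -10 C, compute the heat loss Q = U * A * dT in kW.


dT = 25 - (-10) = 35 K
Q = U * A * dT
  = 6.8 * 1757 * 35
  = 418166 W = 418.17 kW


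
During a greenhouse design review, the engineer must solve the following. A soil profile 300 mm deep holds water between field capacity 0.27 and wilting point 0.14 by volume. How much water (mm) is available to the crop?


AW = (FC - WP) * D
   = (0.27 - 0.14) * 300
   = 0.13 * 300
   = 39 mm


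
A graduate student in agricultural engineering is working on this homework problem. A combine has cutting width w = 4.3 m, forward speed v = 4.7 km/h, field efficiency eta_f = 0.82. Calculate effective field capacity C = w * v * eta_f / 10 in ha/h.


C = w * v * eta_f / 10
  = 4.3 * 4.7 * 0.82 / 10
  = 16.57 / 10
  = 1.66 ha/h


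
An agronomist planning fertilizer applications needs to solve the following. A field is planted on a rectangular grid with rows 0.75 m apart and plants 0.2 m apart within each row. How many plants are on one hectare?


D = 10000 / (row_sp * plant_sp)
  = 10000 / (0.75 * 0.2)
  = 10000 / 0.1500
  = 66666.67 plants/ha


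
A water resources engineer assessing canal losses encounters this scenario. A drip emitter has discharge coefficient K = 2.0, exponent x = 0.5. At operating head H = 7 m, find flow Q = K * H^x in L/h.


Q = K * H^x
  = 2.0 * 7^0.5
  = 2.0 * 2.6458
  = 5.29 L/h


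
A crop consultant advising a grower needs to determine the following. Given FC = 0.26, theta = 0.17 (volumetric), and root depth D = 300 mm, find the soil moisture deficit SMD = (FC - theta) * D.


SMD = (FC - theta) * D
    = (0.26 - 0.17) * 300
    = 0.090 * 300
    = 27 mm


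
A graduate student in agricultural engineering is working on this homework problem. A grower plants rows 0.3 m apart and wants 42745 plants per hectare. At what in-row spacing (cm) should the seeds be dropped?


spacing = 10000 / (row_sp * density)
        = 10000 / (0.3 * 42745)
        = 10000 / 12823.50
        = 0.77982 m = 77.98 cm


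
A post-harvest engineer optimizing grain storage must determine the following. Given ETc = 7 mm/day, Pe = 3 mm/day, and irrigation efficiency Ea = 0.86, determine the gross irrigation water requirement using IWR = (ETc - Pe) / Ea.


IWR = (ETc - Pe) / Ea
    = (7 - 3) / 0.86
    = 4 / 0.86
    = 4.65 mm/day


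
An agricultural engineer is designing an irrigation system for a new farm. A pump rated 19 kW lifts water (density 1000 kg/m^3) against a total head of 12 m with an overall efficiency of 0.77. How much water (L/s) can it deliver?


Q = (P * 1000 * eta) / (rho * g * H)
  = (19 * 1000 * 0.77) / (1000 * 9.81 * 12)
  = 14630 / 117720
  = 0.12428 m^3/s = 124.28 L/s


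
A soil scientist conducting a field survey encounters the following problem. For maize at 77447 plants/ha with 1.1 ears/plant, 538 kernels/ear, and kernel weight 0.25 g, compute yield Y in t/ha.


Y = density * ears * kernels * kw
  = 77447 * 1.1 * 538 * 0.25 g/ha
  = 11458283.65 g/ha
  = 11458.28 kg/ha = 11.46 t/ha


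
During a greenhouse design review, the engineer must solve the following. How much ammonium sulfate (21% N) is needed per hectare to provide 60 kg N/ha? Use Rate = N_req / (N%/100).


Rate = N_required / (N_content / 100)
     = 60 / (21 / 100)
     = 60 / 0.21
     = 285.71 kg/ha


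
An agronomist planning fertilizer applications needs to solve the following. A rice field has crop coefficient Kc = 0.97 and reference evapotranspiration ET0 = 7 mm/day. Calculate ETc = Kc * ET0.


ETc = Kc * ET0
    = 0.97 * 7
    = 6.79 mm/day


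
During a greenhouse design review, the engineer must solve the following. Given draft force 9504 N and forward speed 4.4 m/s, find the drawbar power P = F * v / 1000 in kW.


P = F * v / 1000
  = 9504 * 4.4 / 1000
  = 41817.60 / 1000
  = 41.82 kW


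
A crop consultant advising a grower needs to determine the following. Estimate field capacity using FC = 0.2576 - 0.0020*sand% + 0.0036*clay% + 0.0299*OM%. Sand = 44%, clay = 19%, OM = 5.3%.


FC = 0.2576 - 0.0020*44 + 0.0036*19 + 0.0299*5.3
   = 0.2576 - 0.0880 + 0.0684 + 0.1585
   = 0.3965


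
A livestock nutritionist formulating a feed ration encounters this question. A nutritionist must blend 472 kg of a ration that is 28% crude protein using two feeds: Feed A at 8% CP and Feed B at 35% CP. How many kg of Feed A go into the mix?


parts_A = CP_b - target = 35 - 28 = 7
parts_B = target - CP_a = 28 - 8 = 20
total_parts = 7 + 20 = 27
Feed A = 472 * 7 / 27 = 122.37 kg
Feed B = 472 * 20 / 27 = 349.63 kg

122.37 kg


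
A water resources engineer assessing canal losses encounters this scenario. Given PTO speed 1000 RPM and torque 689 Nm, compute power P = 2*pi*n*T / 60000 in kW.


P = 2*pi*n*T / 60000
  = 2*pi * 1000 * 689 / 60000
  = 4329114.68 / 60000
  = 72.15 kW


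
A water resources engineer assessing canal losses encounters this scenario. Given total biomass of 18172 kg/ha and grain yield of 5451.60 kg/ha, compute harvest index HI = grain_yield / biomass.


HI = grain_yield / biomass
   = 5451.60 / 18172
   = 0.30


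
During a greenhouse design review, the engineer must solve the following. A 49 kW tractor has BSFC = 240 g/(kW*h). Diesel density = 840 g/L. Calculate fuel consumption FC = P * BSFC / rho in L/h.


FC = P * BSFC / rho_fuel
   = 49 * 240 / 840
   = 11760 / 840
   = 14 L/h


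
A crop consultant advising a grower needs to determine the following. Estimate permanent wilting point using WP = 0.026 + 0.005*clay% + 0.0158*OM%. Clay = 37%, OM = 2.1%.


WP = 0.026 + 0.005*37 + 0.0158*2.1
   = 0.026 + 0.1850 + 0.0332
   = 0.2442


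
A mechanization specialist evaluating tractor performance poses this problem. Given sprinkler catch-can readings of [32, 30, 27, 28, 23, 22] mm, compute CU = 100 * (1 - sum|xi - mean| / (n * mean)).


xbar = 162 / 6 = 27
sum|xi - xbar| = 18
CU = 100 * (1 - 18 / (6 * 27))
   = 100 * (1 - 0.1111)
   = 88.89%


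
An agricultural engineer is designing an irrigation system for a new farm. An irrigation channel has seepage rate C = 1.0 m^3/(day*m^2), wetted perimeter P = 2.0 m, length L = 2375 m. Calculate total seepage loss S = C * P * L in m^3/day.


S = C * P * L
  = 1.0 * 2.0 * 2375
  = 4750 m^3/day


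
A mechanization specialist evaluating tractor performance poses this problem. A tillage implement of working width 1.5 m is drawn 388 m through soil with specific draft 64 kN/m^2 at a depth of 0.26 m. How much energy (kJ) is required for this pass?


E = k * d * w * L
  = 64 * 0.26 * 1.5 * 388
  = 9684.48 kJ


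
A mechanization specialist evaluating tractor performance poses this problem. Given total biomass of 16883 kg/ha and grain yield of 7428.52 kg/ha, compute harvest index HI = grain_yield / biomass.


HI = grain_yield / biomass
   = 7428.52 / 16883
   = 0.44


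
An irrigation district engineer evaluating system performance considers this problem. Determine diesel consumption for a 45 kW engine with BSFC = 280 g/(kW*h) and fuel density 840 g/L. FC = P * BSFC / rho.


FC = P * BSFC / rho_fuel
   = 45 * 280 / 840
   = 12600 / 840
   = 15 L/h


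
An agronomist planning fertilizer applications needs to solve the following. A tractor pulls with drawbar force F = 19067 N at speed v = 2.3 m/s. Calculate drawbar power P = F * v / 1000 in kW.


P = F * v / 1000
  = 19067 * 2.3 / 1000
  = 43854.10 / 1000
  = 43.85 kW


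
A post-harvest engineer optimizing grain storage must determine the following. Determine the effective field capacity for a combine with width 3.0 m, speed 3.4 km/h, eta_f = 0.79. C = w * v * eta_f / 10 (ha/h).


C = w * v * eta_f / 10
  = 3.0 * 3.4 * 0.79 / 10
  = 8.06 / 10
  = 0.81 ha/h


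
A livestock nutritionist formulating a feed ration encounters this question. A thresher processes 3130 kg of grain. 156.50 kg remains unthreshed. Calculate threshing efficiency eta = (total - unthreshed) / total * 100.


eta = (total - unthreshed) / total * 100
    = (3130 - 156.50) / 3130 * 100
    = 2973.50 / 3130 * 100
    = 95%


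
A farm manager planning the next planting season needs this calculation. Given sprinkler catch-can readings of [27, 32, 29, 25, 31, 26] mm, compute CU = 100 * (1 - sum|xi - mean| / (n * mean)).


xbar = 170 / 6 = 28.333
sum|xi - xbar| = 14
CU = 100 * (1 - 14 / (6 * 28.333))
   = 100 * (1 - 0.0824)
   = 91.76%


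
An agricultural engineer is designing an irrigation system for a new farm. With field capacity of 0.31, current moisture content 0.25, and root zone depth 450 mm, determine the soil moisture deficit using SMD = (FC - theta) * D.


SMD = (FC - theta) * D
    = (0.31 - 0.25) * 450
    = 0.060 * 450
    = 27 mm


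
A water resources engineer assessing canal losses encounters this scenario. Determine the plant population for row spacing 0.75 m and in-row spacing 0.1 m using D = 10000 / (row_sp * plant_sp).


D = 10000 / (row_sp * plant_sp)
  = 10000 / (0.75 * 0.1)
  = 10000 / 0.0750
  = 133333.33 plants/ha


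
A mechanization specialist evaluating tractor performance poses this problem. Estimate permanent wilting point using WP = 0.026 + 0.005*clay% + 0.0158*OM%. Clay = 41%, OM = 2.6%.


WP = 0.026 + 0.005*41 + 0.0158*2.6
   = 0.026 + 0.2050 + 0.0411
   = 0.2721


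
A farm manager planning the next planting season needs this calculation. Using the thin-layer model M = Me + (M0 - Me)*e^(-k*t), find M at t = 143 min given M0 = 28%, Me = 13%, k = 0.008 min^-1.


M = Me + (M0 - Me) * e^(-k*t)
  = 13 + (28 - 13) * e^(-0.008*143)
  = 13 + 15 * e^(-1.144)
  = 13 + 15 * 0.31854
  = 13 + 4.7781
  = 17.78%


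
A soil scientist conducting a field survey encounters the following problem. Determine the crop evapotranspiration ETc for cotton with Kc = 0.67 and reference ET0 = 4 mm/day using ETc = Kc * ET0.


ETc = Kc * ET0
    = 0.67 * 4
    = 2.68 mm/day


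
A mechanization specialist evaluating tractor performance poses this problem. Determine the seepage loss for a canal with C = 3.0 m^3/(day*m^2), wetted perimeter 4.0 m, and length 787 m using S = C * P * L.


S = C * P * L
  = 3.0 * 4.0 * 787
  = 9444 m^3/day


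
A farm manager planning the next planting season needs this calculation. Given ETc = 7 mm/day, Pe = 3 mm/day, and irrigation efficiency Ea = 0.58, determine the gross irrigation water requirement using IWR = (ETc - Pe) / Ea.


IWR = (ETc - Pe) / Ea
    = (7 - 3) / 0.58
    = 4 / 0.58
    = 6.90 mm/day


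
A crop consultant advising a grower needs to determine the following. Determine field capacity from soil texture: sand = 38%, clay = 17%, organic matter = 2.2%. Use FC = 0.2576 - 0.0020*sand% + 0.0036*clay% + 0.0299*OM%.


FC = 0.2576 - 0.0020*38 + 0.0036*17 + 0.0299*2.2
   = 0.2576 - 0.0760 + 0.0612 + 0.0658
   = 0.3086


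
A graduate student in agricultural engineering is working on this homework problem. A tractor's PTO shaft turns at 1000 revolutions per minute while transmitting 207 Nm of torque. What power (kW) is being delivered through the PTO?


P = 2*pi*n*T / 60000
  = 2*pi * 1000 * 207 / 60000
  = 1300619.36 / 60000
  = 21.68 kW


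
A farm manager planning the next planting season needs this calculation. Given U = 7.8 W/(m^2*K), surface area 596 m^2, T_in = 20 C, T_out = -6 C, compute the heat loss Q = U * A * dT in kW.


dT = 20 - (-6) = 26 K
Q = U * A * dT
  = 7.8 * 596 * 26
  = 120868.80 W = 120.87 kW


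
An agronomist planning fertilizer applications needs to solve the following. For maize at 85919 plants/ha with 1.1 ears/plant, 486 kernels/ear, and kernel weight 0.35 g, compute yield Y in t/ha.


Y = density * ears * kernels * kw
  = 85919 * 1.1 * 486 * 0.35 g/ha
  = 16076304.09 g/ha
  = 16076.30 kg/ha = 16.08 t/ha


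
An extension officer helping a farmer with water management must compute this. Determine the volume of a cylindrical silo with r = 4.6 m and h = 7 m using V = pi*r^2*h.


V = pi * r^2 * h
  = pi * 4.6^2 * 7
  = pi * 21.16 * 7
  = 465.33 m^3


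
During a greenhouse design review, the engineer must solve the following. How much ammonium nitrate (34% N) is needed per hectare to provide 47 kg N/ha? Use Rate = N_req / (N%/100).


Rate = N_required / (N_content / 100)
     = 47 / (34 / 100)
     = 47 / 0.34
     = 138.24 kg/ha


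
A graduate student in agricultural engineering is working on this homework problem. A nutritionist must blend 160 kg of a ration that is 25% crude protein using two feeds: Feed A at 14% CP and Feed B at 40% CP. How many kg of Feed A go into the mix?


parts_A = CP_b - target = 40 - 25 = 15
parts_B = target - CP_a = 25 - 14 = 11
total_parts = 15 + 11 = 26
Feed A = 160 * 15 / 26 = 92.31 kg
Feed B = 160 * 11 / 26 = 67.69 kg

92.31 kg


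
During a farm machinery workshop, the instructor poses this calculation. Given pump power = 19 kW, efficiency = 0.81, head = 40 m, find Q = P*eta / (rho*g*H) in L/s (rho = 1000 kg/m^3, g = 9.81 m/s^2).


Q = (P * 1000 * eta) / (rho * g * H)
  = (19 * 1000 * 0.81) / (1000 * 9.81 * 40)
  = 15390 / 392400
  = 0.03922 m^3/s = 39.22 L/s


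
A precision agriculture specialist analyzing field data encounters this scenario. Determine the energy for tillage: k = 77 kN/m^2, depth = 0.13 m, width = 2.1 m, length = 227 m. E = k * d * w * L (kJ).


E = k * d * w * L
  = 77 * 0.13 * 2.1 * 227
  = 4771.77 kJ


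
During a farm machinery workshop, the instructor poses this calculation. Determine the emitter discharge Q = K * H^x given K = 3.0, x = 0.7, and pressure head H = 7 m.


Q = K * H^x
  = 3.0 * 7^0.7
  = 3.0 * 3.9045
  = 11.71 L/h


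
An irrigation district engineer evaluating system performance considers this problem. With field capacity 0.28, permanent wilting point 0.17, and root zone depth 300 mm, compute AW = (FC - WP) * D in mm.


AW = (FC - WP) * D
   = (0.28 - 0.17) * 300
   = 0.11 * 300
   = 33 mm


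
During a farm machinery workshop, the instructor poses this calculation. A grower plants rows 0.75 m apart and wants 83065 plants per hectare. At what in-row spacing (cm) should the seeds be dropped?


spacing = 10000 / (row_sp * density)
        = 10000 / (0.75 * 83065)
        = 10000 / 62298.75
        = 0.16052 m = 16.05 cm


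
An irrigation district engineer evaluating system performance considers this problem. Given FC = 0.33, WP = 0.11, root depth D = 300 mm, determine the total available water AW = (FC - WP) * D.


AW = (FC - WP) * D
   = (0.33 - 0.11) * 300
   = 0.22 * 300
   = 66 mm


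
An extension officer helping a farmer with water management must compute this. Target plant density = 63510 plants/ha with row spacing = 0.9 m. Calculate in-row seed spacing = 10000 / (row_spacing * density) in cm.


spacing = 10000 / (row_sp * density)
        = 10000 / (0.9 * 63510)
        = 10000 / 57159
        = 0.17495 m = 17.50 cm


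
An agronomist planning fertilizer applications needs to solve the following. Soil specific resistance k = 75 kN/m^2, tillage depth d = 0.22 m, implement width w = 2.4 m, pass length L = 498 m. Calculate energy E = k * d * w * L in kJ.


E = k * d * w * L
  = 75 * 0.22 * 2.4 * 498
  = 19720.80 kJ


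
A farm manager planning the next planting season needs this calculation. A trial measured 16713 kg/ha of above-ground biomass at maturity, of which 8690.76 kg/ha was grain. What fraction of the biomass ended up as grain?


HI = grain_yield / biomass
   = 8690.76 / 16713
   = 0.52


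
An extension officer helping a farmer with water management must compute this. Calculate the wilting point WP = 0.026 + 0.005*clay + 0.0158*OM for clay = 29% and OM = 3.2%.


WP = 0.026 + 0.005*29 + 0.0158*3.2
   = 0.026 + 0.1450 + 0.0506
   = 0.2216


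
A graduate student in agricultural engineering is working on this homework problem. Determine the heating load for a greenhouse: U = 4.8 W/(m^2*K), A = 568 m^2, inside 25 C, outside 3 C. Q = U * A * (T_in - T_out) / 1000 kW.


dT = 25 - (3) = 22 K
Q = U * A * dT
  = 4.8 * 568 * 22
  = 59980.80 W = 59.98 kW


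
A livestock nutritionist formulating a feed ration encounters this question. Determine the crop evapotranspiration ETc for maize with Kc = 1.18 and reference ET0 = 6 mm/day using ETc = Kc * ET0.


ETc = Kc * ET0
    = 1.18 * 6
    = 7.08 mm/day


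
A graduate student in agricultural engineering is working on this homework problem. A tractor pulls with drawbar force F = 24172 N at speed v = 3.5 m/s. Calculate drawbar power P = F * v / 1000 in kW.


P = F * v / 1000
  = 24172 * 3.5 / 1000
  = 84602 / 1000
  = 84.60 kW


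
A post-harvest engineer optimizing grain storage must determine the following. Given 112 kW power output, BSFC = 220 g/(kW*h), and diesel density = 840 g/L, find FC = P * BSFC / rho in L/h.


FC = P * BSFC / rho_fuel
   = 112 * 220 / 840
   = 24640 / 840
   = 29.33 L/h


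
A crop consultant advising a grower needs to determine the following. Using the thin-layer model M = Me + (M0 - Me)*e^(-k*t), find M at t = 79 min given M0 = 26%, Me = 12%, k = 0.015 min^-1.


M = Me + (M0 - Me) * e^(-k*t)
  = 12 + (26 - 12) * e^(-0.015*79)
  = 12 + 14 * e^(-1.185)
  = 12 + 14 * 0.30575
  = 12 + 4.2804
  = 16.28%


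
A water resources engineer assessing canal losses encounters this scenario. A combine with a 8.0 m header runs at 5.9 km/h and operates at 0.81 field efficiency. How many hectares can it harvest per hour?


C = w * v * eta_f / 10
  = 8.0 * 5.9 * 0.81 / 10
  = 38.23 / 10
  = 3.82 ha/h


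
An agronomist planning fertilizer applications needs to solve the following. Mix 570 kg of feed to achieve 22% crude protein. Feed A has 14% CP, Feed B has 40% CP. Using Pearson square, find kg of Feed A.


parts_A = CP_b - target = 40 - 22 = 18
parts_B = target - CP_a = 22 - 14 = 8
total_parts = 18 + 8 = 26
Feed A = 570 * 18 / 26 = 394.62 kg
Feed B = 570 * 8 / 26 = 175.38 kg

394.62 kg


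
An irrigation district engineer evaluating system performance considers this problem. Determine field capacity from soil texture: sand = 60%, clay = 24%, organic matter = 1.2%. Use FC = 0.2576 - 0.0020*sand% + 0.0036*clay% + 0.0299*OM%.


FC = 0.2576 - 0.0020*60 + 0.0036*24 + 0.0299*1.2
   = 0.2576 - 0.1200 + 0.0864 + 0.0359
   = 0.2599


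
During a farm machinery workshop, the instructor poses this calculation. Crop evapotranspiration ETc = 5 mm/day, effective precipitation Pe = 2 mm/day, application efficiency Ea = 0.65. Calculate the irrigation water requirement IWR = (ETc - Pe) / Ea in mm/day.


IWR = (ETc - Pe) / Ea
    = (5 - 2) / 0.65
    = 3 / 0.65
    = 4.62 mm/day


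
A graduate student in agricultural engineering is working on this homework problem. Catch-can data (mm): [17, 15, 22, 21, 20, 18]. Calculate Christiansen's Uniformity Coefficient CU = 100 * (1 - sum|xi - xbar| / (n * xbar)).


xbar = 113 / 6 = 18.833
sum|xi - xbar| = 13
CU = 100 * (1 - 13 / (6 * 18.833))
   = 100 * (1 - 0.1150)
   = 88.50%


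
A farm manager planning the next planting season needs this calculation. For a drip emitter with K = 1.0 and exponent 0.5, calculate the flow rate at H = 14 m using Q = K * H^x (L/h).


Q = K * H^x
  = 1.0 * 14^0.5
  = 1.0 * 3.7417
  = 3.74 L/h


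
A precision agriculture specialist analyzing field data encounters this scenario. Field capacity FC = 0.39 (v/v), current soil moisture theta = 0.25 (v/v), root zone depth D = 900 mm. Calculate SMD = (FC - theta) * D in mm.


SMD = (FC - theta) * D
    = (0.39 - 0.25) * 900
    = 0.140 * 900
    = 126 mm


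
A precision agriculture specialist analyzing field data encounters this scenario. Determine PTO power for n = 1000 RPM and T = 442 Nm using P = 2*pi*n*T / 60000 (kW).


P = 2*pi*n*T / 60000
  = 2*pi * 1000 * 442 / 60000
  = 2777167.91 / 60000
  = 46.29 kW


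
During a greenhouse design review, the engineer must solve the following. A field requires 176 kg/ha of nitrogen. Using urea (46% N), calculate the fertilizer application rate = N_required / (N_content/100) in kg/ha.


Rate = N_required / (N_content / 100)
     = 176 / (46 / 100)
     = 176 / 0.46
     = 382.61 kg/ha


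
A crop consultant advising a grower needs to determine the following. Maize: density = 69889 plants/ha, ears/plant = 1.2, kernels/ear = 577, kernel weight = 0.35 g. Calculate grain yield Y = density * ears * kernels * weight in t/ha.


Y = density * ears * kernels * kw
  = 69889 * 1.2 * 577 * 0.35 g/ha
  = 16936900.26 g/ha
  = 16936.90 kg/ha = 16.94 t/ha


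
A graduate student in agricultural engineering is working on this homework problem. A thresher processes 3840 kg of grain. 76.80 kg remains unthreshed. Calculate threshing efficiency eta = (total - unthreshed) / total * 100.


eta = (total - unthreshed) / total * 100
    = (3840 - 76.80) / 3840 * 100
    = 3763.20 / 3840 * 100
    = 98%


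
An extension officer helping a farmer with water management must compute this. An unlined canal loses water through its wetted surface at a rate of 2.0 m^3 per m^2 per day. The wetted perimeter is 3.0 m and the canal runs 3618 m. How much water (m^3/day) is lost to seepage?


S = C * P * L
  = 2.0 * 3.0 * 3618
  = 21708 m^3/day


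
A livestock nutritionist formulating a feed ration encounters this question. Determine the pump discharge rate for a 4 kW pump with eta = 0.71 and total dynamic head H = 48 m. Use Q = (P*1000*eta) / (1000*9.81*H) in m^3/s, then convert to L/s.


Q = (P * 1000 * eta) / (rho * g * H)
  = (4 * 1000 * 0.71) / (1000 * 9.81 * 48)
  = 2840 / 470880
  = 0.00603 m^3/s = 6.03 L/s


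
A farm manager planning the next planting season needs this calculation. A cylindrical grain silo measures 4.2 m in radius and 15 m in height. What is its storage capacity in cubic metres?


V = pi * r^2 * h
  = pi * 4.2^2 * 15
  = pi * 17.64 * 15
  = 831.27 m^3


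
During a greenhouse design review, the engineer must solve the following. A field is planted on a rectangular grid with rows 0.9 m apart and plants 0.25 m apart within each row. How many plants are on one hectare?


D = 10000 / (row_sp * plant_sp)
  = 10000 / (0.9 * 0.25)
  = 10000 / 0.2250
  = 44444.44 plants/ha


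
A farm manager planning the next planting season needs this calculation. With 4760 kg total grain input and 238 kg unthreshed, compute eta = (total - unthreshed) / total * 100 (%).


eta = (total - unthreshed) / total * 100
    = (4760 - 238) / 4760 * 100
    = 4522 / 4760 * 100
    = 95%


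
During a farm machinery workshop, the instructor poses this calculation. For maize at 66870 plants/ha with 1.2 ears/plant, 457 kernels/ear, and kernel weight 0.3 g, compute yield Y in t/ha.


Y = density * ears * kernels * kw
  = 66870 * 1.2 * 457 * 0.3 g/ha
  = 11001452.40 g/ha
  = 11001.45 kg/ha = 11.00 t/ha


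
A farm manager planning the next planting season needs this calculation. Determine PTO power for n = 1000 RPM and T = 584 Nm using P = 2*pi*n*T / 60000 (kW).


P = 2*pi*n*T / 60000
  = 2*pi * 1000 * 584 / 60000
  = 3669380.22 / 60000
  = 61.16 kW


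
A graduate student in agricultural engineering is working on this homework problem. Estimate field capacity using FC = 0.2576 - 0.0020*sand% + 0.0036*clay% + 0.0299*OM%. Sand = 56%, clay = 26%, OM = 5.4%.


FC = 0.2576 - 0.0020*56 + 0.0036*26 + 0.0299*5.4
   = 0.2576 - 0.1120 + 0.0936 + 0.1615
   = 0.4007


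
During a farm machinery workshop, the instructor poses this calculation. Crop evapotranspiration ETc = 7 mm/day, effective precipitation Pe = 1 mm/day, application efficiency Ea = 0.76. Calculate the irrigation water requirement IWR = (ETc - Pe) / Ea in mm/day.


IWR = (ETc - Pe) / Ea
    = (7 - 1) / 0.76
    = 6 / 0.76
    = 7.89 mm/day


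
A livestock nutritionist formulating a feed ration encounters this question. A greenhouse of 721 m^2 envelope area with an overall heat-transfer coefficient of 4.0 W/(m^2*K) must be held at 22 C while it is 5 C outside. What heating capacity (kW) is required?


dT = 22 - (5) = 17 K
Q = U * A * dT
  = 4.0 * 721 * 17
  = 49028 W = 49.03 kW


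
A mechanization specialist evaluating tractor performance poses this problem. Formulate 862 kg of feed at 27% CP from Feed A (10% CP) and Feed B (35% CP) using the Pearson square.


parts_A = CP_b - target = 35 - 27 = 8
parts_B = target - CP_a = 27 - 10 = 17
total_parts = 8 + 17 = 25
Feed A = 862 * 8 / 25 = 275.84 kg
Feed B = 862 * 17 / 25 = 586.16 kg

275.84 kg


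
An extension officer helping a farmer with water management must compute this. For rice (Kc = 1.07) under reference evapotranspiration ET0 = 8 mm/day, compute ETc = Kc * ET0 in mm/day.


ETc = Kc * ET0
    = 1.07 * 8
    = 8.56 mm/day


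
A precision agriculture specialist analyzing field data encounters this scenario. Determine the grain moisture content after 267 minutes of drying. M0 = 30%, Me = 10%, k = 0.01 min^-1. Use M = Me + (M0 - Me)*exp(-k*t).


M = Me + (M0 - Me) * e^(-k*t)
  = 10 + (30 - 10) * e^(-0.01*267)
  = 10 + 20 * e^(-2.670)
  = 10 + 20 * 0.06925
  = 10 + 1.3850
  = 11.39%


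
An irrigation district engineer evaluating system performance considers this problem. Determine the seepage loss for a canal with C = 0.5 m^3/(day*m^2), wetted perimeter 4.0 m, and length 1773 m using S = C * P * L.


S = C * P * L
  = 0.5 * 4.0 * 1773
  = 3546 m^3/day


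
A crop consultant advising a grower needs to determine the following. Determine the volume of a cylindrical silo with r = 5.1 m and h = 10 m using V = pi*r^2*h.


V = pi * r^2 * h
  = pi * 5.1^2 * 10
  = pi * 26.01 * 10
  = 817.13 m^3


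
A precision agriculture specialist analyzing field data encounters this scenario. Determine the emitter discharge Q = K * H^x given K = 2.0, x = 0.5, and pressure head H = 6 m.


Q = K * H^x
  = 2.0 * 6^0.5
  = 2.0 * 2.4495
  = 4.90 L/h


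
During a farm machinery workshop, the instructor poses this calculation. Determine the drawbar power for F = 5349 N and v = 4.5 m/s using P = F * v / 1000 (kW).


P = F * v / 1000
  = 5349 * 4.5 / 1000
  = 24070.50 / 1000
  = 24.07 kW


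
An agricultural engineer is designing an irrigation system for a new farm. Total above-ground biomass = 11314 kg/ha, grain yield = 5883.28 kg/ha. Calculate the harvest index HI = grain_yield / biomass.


HI = grain_yield / biomass
   = 5883.28 / 11314
   = 0.52


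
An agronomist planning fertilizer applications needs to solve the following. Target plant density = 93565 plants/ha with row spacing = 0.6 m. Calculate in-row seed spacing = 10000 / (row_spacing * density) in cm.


spacing = 10000 / (row_sp * density)
        = 10000 / (0.6 * 93565)
        = 10000 / 56139
        = 0.17813 m = 17.81 cm


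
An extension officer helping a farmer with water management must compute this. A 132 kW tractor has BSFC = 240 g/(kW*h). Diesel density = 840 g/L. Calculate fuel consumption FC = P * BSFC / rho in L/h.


FC = P * BSFC / rho_fuel
   = 132 * 240 / 840
   = 31680 / 840
   = 37.71 L/h


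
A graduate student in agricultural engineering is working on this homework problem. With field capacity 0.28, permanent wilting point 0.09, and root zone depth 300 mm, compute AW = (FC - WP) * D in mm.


AW = (FC - WP) * D
   = (0.28 - 0.09) * 300
   = 0.19 * 300
   = 57 mm


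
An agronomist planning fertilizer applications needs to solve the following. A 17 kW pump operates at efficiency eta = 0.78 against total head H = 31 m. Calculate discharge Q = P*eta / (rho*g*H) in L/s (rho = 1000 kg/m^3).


Q = (P * 1000 * eta) / (rho * g * H)
  = (17 * 1000 * 0.78) / (1000 * 9.81 * 31)
  = 13260 / 304110
  = 0.04360 m^3/s = 43.60 L/s
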